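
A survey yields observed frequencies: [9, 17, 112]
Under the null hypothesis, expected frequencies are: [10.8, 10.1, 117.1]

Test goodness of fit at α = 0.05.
Chi-square goodness of fit test:
H₀: observed counts match expected distribution
H₁: observed counts differ from expected distribution
df = k - 1 = 2
χ² = Σ(O - E)²/E
   = (9 - 10.8)²/10.8 + (17 - 10.1)²/10.1 + (112 - 117.1)²/117.1
   = 0.300 + 4.714 + 0.222
   = 5.24
p-value = 0.0729

Since p-value > α = 0.05, we fail to reject H₀.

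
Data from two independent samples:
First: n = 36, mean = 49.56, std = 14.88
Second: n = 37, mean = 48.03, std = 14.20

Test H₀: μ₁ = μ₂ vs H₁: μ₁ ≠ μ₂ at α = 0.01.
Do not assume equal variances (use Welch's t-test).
Welch's two-sample t-test:
H₀: μ₁ = μ₂
H₁: μ₁ ≠ μ₂
s₁²/n₁ = 14.88²/36 = 6.1504,  s₂²/n₂ = 14.20²/37 = 5.4497
SE = √(s₁²/n₁ + s₂²/n₂) = √(6.1504 + 5.4497) = 3.4059
df (Welch-Satterthwaite) = (s₁²/n₁ + s₂²/n₂)² / [(s₁²/n₁)²/(n₁-1) + (s₂²/n₂)²/(n₂-1)] ≈ 70.61
t = (x̄₁ - x̄₂) / SE = (49.56 - 48.03) / 3.4059 = 1.53 / 3.4059 = 0.449
p-value = 0.6546

Since p-value > α = 0.01, we fail to reject H₀.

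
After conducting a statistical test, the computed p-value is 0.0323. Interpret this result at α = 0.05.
Since p = 0.0323 < α = 0.05, reject H₀.
There is sufficient evidence to reject the null hypothesis; the result is statistically significant at the 0.05 level.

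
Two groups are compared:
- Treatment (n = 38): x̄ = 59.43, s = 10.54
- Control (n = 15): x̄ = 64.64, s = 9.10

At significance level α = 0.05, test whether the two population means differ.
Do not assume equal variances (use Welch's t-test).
Welch's two-sample t-test:
H₀: μ₁ = μ₂
H₁: μ₁ ≠ μ₂
s₁²/n₁ = 10.54²/38 = 2.9235,  s₂²/n₂ = 9.10²/15 = 5.5207
SE = √(s₁²/n₁ + s₂²/n₂) = √(2.9235 + 5.5207) = 2.9059
df (Welch-Satterthwaite) = (s₁²/n₁ + s₂²/n₂)² / [(s₁²/n₁)²/(n₁-1) + (s₂²/n₂)²/(n₂-1)] ≈ 29.61
t = (x̄₁ - x̄₂) / SE = (59.43 - 64.64) / 2.9059 = -5.21 / 2.9059 = -1.793
p-value = 0.0832

Since p-value > α = 0.05, we fail to reject H₀.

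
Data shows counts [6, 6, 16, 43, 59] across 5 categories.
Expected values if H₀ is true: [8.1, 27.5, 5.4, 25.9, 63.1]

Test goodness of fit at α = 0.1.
Chi-square goodness of fit test:
H₀: observed counts match expected distribution
H₁: observed counts differ from expected distribution
df = k - 1 = 4
χ² = Σ(O - E)²/E
   = (6 - 8.1)²/8.1 + (6 - 27.5)²/27.5 + (16 - 5.4)²/5.4 + (43 - 25.9)²/25.9 + (59 - 63.1)²/63.1
   = 0.544 + 16.809 + 20.807 + 11.290 + 0.266
   = 49.72
p-value < 0.0001

Since p-value < α = 0.1, we reject H₀.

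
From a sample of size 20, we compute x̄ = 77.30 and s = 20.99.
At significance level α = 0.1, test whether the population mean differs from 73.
One-sample t-test:
H₀: μ = 73
H₁: μ ≠ 73
df = n - 1 = 19
t = (x̄ - μ₀) / (s/√n) = (77.30 - 73) / (20.99/√20) = 0.916
p-value = 0.3711

Since p-value > α = 0.1, we fail to reject H₀.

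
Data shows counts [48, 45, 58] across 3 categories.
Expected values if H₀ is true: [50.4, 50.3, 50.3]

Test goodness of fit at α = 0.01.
Chi-square goodness of fit test:
H₀: observed counts match expected distribution
H₁: observed counts differ from expected distribution
df = k - 1 = 2
χ² = Σ(O - E)²/E
   = (48 - 50.4)²/50.4 + (45 - 50.3)²/50.3 + (58 - 50.3)²/50.3
   = 0.114 + 0.558 + 1.179
   = 1.85
p-value = 0.3962

Since p-value > α = 0.01, we fail to reject H₀.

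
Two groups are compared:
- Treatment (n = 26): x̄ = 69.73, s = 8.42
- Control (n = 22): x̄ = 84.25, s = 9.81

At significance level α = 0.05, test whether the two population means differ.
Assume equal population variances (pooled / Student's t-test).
Student's two-sample t-test (equal variances):
H₀: μ₁ = μ₂
H₁: μ₁ ≠ μ₂
df = n₁ + n₂ - 2 = 46
Pooled variance s_p² = [(n₁-1)s₁² + (n₂-1)s₂²] / (n₁ + n₂ - 2) = [(25)(8.42²) + (21)(9.81²)] / 46 = 82.4645
SE = √(s_p²(1/n₁ + 1/n₂)) = √(82.4645 × (1/26 + 1/22)) = 2.6306
t = (x̄₁ - x̄₂) / SE = (69.73 - 84.25) / 2.6306 = -14.52 / 2.6306 = -5.520
p-value < 0.0001

Since p-value < α = 0.05, we reject H₀.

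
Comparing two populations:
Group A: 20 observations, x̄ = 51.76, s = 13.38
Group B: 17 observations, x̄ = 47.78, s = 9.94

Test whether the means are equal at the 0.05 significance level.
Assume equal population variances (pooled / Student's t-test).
Student's two-sample t-test (equal variances):
H₀: μ₁ = μ₂
H₁: μ₁ ≠ μ₂
df = n₁ + n₂ - 2 = 35
Pooled variance s_p² = [(n₁-1)s₁² + (n₂-1)s₂²] / (n₁ + n₂ - 2) = [(19)(13.38²) + (16)(9.94²)] / 35 = 142.3520
SE = √(s_p²(1/n₁ + 1/n₂)) = √(142.3520 × (1/20 + 1/17)) = 3.9359
t = (x̄₁ - x̄₂) / SE = (51.76 - 47.78) / 3.9359 = 3.98 / 3.9359 = 1.011
p-value = 0.3189

Since p-value > α = 0.05, we fail to reject H₀.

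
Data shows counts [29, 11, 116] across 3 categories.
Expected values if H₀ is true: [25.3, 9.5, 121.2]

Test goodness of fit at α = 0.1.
Chi-square goodness of fit test:
H₀: observed counts match expected distribution
H₁: observed counts differ from expected distribution
df = k - 1 = 2
χ² = Σ(O - E)²/E
   = (29 - 25.3)²/25.3 + (11 - 9.5)²/9.5 + (116 - 121.2)²/121.2
   = 0.541 + 0.237 + 0.223
   = 1.00
p-value = 0.6062

Since p-value > α = 0.1, we fail to reject H₀.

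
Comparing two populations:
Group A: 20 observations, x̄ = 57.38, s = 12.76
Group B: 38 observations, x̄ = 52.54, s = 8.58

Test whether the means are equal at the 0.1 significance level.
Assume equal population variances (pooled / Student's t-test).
Student's two-sample t-test (equal variances):
H₀: μ₁ = μ₂
H₁: μ₁ ≠ μ₂
df = n₁ + n₂ - 2 = 56
Pooled variance s_p² = [(n₁-1)s₁² + (n₂-1)s₂²] / (n₁ + n₂ - 2) = [(19)(12.76²) + (37)(8.58²)] / 56 = 103.8811
SE = √(s_p²(1/n₁ + 1/n₂)) = √(103.8811 × (1/20 + 1/38)) = 2.8156
t = (x̄₁ - x̄₂) / SE = (57.38 - 52.54) / 2.8156 = 4.84 / 2.8156 = 1.719
p-value = 0.0911

Since p-value < α = 0.1, we reject H₀.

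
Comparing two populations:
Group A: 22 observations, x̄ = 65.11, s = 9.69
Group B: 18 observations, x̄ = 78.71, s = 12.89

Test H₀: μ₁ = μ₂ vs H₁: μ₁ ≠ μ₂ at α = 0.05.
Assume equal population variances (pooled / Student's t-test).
Student's two-sample t-test (equal variances):
H₀: μ₁ = μ₂
H₁: μ₁ ≠ μ₂
df = n₁ + n₂ - 2 = 38
Pooled variance s_p² = [(n₁-1)s₁² + (n₂-1)s₂²] / (n₁ + n₂ - 2) = [(21)(9.69²) + (17)(12.89²)] / 38 = 126.2212
SE = √(s_p²(1/n₁ + 1/n₂)) = √(126.2212 × (1/22 + 1/18)) = 3.5707
t = (x̄₁ - x̄₂) / SE = (65.11 - 78.71) / 3.5707 = -13.60 / 3.5707 = -3.809
p-value = 0.0005

Since p-value < α = 0.05, we reject H₀.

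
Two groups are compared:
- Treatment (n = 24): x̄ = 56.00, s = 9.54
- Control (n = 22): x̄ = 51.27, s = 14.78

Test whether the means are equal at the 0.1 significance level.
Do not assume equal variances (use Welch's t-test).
Welch's two-sample t-test:
H₀: μ₁ = μ₂
H₁: μ₁ ≠ μ₂
s₁²/n₁ = 9.54²/24 = 3.7921,  s₂²/n₂ = 14.78²/22 = 9.9295
SE = √(s₁²/n₁ + s₂²/n₂) = √(3.7921 + 9.9295) = 3.7043
df (Welch-Satterthwaite) = (s₁²/n₁ + s₂²/n₂)² / [(s₁²/n₁)²/(n₁-1) + (s₂²/n₂)²/(n₂-1)] ≈ 35.39
t = (x̄₁ - x̄₂) / SE = (56.00 - 51.27) / 3.7043 = 4.73 / 3.7043 = 1.277
p-value = 0.2100

Since p-value > α = 0.1, we fail to reject H₀.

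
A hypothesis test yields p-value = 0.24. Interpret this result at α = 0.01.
Since p = 0.24 > α = 0.01, fail to reject H₀.
There is insufficient evidence to reject the null hypothesis; the result is not statistically significant at the 0.01 level.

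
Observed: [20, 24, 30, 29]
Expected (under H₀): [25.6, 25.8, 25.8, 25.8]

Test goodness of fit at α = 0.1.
Chi-square goodness of fit test:
H₀: observed counts match expected distribution
H₁: observed counts differ from expected distribution
df = k - 1 = 3
χ² = Σ(O - E)²/E
   = (20 - 25.6)²/25.6 + (24 - 25.8)²/25.8 + (30 - 25.8)²/25.8 + (29 - 25.8)²/25.8
   = 1.225 + 0.126 + 0.684 + 0.397
   = 2.43
p-value = 0.4879

Since p-value > α = 0.1, we fail to reject H₀.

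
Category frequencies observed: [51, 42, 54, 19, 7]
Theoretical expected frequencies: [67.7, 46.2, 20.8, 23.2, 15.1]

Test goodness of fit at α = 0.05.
Chi-square goodness of fit test:
H₀: observed counts match expected distribution
H₁: observed counts differ from expected distribution
df = k - 1 = 4
χ² = Σ(O - E)²/E
   = (51 - 67.7)²/67.7 + (42 - 46.2)²/46.2 + (54 - 20.8)²/20.8 + (19 - 23.2)²/23.2 + (7 - 15.1)²/15.1
   = 4.119 + 0.382 + 52.992 + 0.760 + 4.345
   = 62.60
p-value < 0.0001

Since p-value < α = 0.05, we reject H₀.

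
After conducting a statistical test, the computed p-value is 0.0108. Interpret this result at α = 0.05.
Since p = 0.0108 < α = 0.05, reject H₀.
There is sufficient evidence to reject the null hypothesis; the result is statistically significant at the 0.05 level.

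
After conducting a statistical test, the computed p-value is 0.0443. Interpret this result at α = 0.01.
Since p = 0.0443 > α = 0.01, fail to reject H₀.
There is insufficient evidence to reject the null hypothesis; the result is not statistically significant at the 0.01 level.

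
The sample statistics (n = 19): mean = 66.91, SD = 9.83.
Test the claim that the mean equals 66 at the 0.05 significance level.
One-sample t-test:
H₀: μ = 66
H₁: μ ≠ 66
df = n - 1 = 18
t = (x̄ - μ₀) / (s/√n) = (66.91 - 66) / (9.83/√19) = 0.404
p-value = 0.6913

Since p-value > α = 0.05, we fail to reject H₀.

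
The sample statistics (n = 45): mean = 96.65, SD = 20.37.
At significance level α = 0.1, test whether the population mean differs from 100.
One-sample t-test:
H₀: μ = 100
H₁: μ ≠ 100
df = n - 1 = 44
t = (x̄ - μ₀) / (s/√n) = (96.65 - 100) / (20.37/√45) = -1.103
p-value = 0.2759

Since p-value > α = 0.1, we fail to reject H₀.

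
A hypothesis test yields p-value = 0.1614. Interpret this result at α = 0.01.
Since p = 0.1614 > α = 0.01, fail to reject H₀.
There is insufficient evidence to reject the null hypothesis; the result is not statistically significant at the 0.01 level.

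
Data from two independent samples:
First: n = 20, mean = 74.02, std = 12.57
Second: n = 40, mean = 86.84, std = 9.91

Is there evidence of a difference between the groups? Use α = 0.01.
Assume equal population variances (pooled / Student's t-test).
Student's two-sample t-test (equal variances):
H₀: μ₁ = μ₂
H₁: μ₁ ≠ μ₂
df = n₁ + n₂ - 2 = 58
Pooled variance s_p² = [(n₁-1)s₁² + (n₂-1)s₂²] / (n₁ + n₂ - 2) = [(19)(12.57²) + (39)(9.91²)] / 58 = 117.7967
SE = √(s_p²(1/n₁ + 1/n₂)) = √(117.7967 × (1/20 + 1/40)) = 2.9723
t = (x̄₁ - x̄₂) / SE = (74.02 - 86.84) / 2.9723 = -12.82 / 2.9723 = -4.313
p-value = 0.0001

Since p-value < α = 0.01, we reject H₀.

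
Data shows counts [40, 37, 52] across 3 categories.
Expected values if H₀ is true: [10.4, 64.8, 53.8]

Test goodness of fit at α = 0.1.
Chi-square goodness of fit test:
H₀: observed counts match expected distribution
H₁: observed counts differ from expected distribution
df = k - 1 = 2
χ² = Σ(O - E)²/E
   = (40 - 10.4)²/10.4 + (37 - 64.8)²/64.8 + (52 - 53.8)²/53.8
   = 84.246 + 11.927 + 0.060
   = 96.23
p-value < 0.0001

Since p-value < α = 0.1, we reject H₀.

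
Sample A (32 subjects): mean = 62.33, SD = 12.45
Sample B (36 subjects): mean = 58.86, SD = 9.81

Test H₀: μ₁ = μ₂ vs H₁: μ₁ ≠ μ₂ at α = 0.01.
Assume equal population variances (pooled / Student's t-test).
Student's two-sample t-test (equal variances):
H₀: μ₁ = μ₂
H₁: μ₁ ≠ μ₂
df = n₁ + n₂ - 2 = 66
Pooled variance s_p² = [(n₁-1)s₁² + (n₂-1)s₂²] / (n₁ + n₂ - 2) = [(31)(12.45²) + (35)(9.81²)] / 66 = 123.8385
SE = √(s_p²(1/n₁ + 1/n₂)) = √(123.8385 × (1/32 + 1/36)) = 2.7037
t = (x̄₁ - x̄₂) / SE = (62.33 - 58.86) / 2.7037 = 3.47 / 2.7037 = 1.283
p-value = 0.2038

Since p-value > α = 0.01, we fail to reject H₀.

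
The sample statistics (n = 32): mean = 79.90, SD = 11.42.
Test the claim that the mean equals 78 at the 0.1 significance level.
One-sample t-test:
H₀: μ = 78
H₁: μ ≠ 78
df = n - 1 = 31
t = (x̄ - μ₀) / (s/√n) = (79.90 - 78) / (11.42/√32) = 0.941
p-value = 0.3539

Since p-value > α = 0.1, we fail to reject H₀.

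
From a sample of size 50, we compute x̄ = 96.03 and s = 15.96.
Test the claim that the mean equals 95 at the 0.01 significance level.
One-sample t-test:
H₀: μ = 95
H₁: μ ≠ 95
df = n - 1 = 49
t = (x̄ - μ₀) / (s/√n) = (96.03 - 95) / (15.96/√50) = 0.456
p-value = 0.6502

Since p-value > α = 0.01, we fail to reject H₀.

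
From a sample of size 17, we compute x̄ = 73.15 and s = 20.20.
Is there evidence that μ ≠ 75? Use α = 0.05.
One-sample t-test:
H₀: μ = 75
H₁: μ ≠ 75
df = n - 1 = 16
t = (x̄ - μ₀) / (s/√n) = (73.15 - 75) / (20.20/√17) = -0.378
p-value = 0.7107

Since p-value > α = 0.05, we fail to reject H₀.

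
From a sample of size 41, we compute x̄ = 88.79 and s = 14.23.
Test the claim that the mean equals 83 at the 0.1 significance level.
One-sample t-test:
H₀: μ = 83
H₁: μ ≠ 83
df = n - 1 = 40
t = (x̄ - μ₀) / (s/√n) = (88.79 - 83) / (14.23/√41) = 2.605
p-value = 0.0128

Since p-value < α = 0.1, we reject H₀.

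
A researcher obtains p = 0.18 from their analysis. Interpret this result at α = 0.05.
Since p = 0.18 > α = 0.05, fail to reject H₀.
There is insufficient evidence to reject the null hypothesis; the result is not statistically significant at the 0.05 level.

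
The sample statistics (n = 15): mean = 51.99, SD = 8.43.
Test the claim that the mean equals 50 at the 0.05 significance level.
One-sample t-test:
H₀: μ = 50
H₁: μ ≠ 50
df = n - 1 = 14
t = (x̄ - μ₀) / (s/√n) = (51.99 - 50) / (8.43/√15) = 0.914
p-value = 0.3761

Since p-value > α = 0.05, we fail to reject H₀.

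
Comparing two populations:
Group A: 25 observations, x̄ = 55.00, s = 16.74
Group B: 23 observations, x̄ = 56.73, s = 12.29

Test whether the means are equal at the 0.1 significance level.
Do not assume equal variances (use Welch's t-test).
Welch's two-sample t-test:
H₀: μ₁ = μ₂
H₁: μ₁ ≠ μ₂
s₁²/n₁ = 16.74²/25 = 11.2091,  s₂²/n₂ = 12.29²/23 = 6.5671
SE = √(s₁²/n₁ + s₂²/n₂) = √(11.2091 + 6.5671) = 4.2162
df (Welch-Satterthwaite) = (s₁²/n₁ + s₂²/n₂)² / [(s₁²/n₁)²/(n₁-1) + (s₂²/n₂)²/(n₂-1)] ≈ 43.92
t = (x̄₁ - x̄₂) / SE = (55.00 - 56.73) / 4.2162 = -1.73 / 4.2162 = -0.410
p-value = 0.6836

Since p-value > α = 0.1, we fail to reject H₀.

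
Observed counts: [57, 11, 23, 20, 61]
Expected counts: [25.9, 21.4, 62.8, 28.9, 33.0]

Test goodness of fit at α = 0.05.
Chi-square goodness of fit test:
H₀: observed counts match expected distribution
H₁: observed counts differ from expected distribution
df = k - 1 = 4
χ² = Σ(O - E)²/E
   = (57 - 25.9)²/25.9 + (11 - 21.4)²/21.4 + (23 - 62.8)²/62.8 + (20 - 28.9)²/28.9 + (61 - 33.0)²/33.0
   = 37.344 + 5.054 + 25.224 + 2.741 + 23.758
   = 94.12
p-value < 0.0001

Since p-value < α = 0.05, we reject H₀.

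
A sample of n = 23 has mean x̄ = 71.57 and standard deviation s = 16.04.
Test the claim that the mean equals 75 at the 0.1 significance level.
One-sample t-test:
H₀: μ = 75
H₁: μ ≠ 75
df = n - 1 = 22
t = (x̄ - μ₀) / (s/√n) = (71.57 - 75) / (16.04/√23) = -1.026
p-value = 0.3163

Since p-value > α = 0.1, we fail to reject H₀.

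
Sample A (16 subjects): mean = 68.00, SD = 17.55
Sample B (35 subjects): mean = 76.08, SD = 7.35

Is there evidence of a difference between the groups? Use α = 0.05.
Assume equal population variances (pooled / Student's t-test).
Student's two-sample t-test (equal variances):
H₀: μ₁ = μ₂
H₁: μ₁ ≠ μ₂
df = n₁ + n₂ - 2 = 49
Pooled variance s_p² = [(n₁-1)s₁² + (n₂-1)s₂²] / (n₁ + n₂ - 2) = [(15)(17.55²) + (34)(7.35²)] / 49 = 131.7715
SE = √(s_p²(1/n₁ + 1/n₂)) = √(131.7715 × (1/16 + 1/35)) = 3.4642
t = (x̄₁ - x̄₂) / SE = (68.00 - 76.08) / 3.4642 = -8.08 / 3.4642 = -2.332
p-value = 0.0238

Since p-value < α = 0.05, we reject H₀.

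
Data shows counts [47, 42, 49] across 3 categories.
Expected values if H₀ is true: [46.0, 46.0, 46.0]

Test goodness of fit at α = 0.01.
Chi-square goodness of fit test:
H₀: observed counts match expected distribution
H₁: observed counts differ from expected distribution
df = k - 1 = 2
χ² = Σ(O - E)²/E
   = (47 - 46.0)²/46.0 + (42 - 46.0)²/46.0 + (49 - 46.0)²/46.0
   = 0.022 + 0.348 + 0.196
   = 0.57
p-value = 0.7538

Since p-value > α = 0.01, we fail to reject H₀.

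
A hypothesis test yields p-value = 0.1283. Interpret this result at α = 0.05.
Since p = 0.1283 > α = 0.05, fail to reject H₀.
There is insufficient evidence to reject the null hypothesis; the result is not statistically significant at the 0.05 level.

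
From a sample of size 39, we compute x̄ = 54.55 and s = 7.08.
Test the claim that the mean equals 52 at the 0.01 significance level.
One-sample t-test:
H₀: μ = 52
H₁: μ ≠ 52
df = n - 1 = 38
t = (x̄ - μ₀) / (s/√n) = (54.55 - 52) / (7.08/√39) = 2.249
p-value = 0.0304

Since p-value > α = 0.01, we fail to reject H₀.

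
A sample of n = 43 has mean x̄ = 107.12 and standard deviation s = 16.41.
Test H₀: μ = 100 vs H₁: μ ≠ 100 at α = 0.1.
One-sample t-test:
H₀: μ = 100
H₁: μ ≠ 100
df = n - 1 = 42
t = (x̄ - μ₀) / (s/√n) = (107.12 - 100) / (16.41/√43) = 2.845
p-value = 0.0068

Since p-value < α = 0.1, we reject H₀.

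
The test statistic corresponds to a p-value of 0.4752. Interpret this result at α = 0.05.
Since p = 0.4752 > α = 0.05, fail to reject H₀.
There is insufficient evidence to reject the null hypothesis; the result is not statistically significant at the 0.05 level.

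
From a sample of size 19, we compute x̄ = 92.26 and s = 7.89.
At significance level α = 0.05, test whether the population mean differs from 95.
One-sample t-test:
H₀: μ = 95
H₁: μ ≠ 95
df = n - 1 = 18
t = (x̄ - μ₀) / (s/√n) = (92.26 - 95) / (7.89/√19) = -1.514
p-value = 0.1475

Since p-value > α = 0.05, we fail to reject H₀.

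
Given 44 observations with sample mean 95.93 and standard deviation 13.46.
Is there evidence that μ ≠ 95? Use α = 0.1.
One-sample t-test:
H₀: μ = 95
H₁: μ ≠ 95
df = n - 1 = 43
t = (x̄ - μ₀) / (s/√n) = (95.93 - 95) / (13.46/√44) = 0.458
p-value = 0.6490

Since p-value > α = 0.1, we fail to reject H₀.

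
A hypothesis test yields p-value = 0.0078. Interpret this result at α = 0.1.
Since p = 0.0078 < α = 0.1, reject H₀.
There is sufficient evidence to reject the null hypothesis; the result is statistically significant at the 0.1 level.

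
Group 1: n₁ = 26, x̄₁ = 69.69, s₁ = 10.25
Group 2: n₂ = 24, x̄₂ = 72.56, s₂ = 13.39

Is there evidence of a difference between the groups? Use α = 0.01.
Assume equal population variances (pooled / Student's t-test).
Student's two-sample t-test (equal variances):
H₀: μ₁ = μ₂
H₁: μ₁ ≠ μ₂
df = n₁ + n₂ - 2 = 48
Pooled variance s_p² = [(n₁-1)s₁² + (n₂-1)s₂²] / (n₁ + n₂ - 2) = [(25)(10.25²) + (23)(13.39²)] / 48 = 140.6309
SE = √(s_p²(1/n₁ + 1/n₂)) = √(140.6309 × (1/26 + 1/24)) = 3.3569
t = (x̄₁ - x̄₂) / SE = (69.69 - 72.56) / 3.3569 = -2.87 / 3.3569 = -0.855
p-value = 0.3968

Since p-value > α = 0.01, we fail to reject H₀.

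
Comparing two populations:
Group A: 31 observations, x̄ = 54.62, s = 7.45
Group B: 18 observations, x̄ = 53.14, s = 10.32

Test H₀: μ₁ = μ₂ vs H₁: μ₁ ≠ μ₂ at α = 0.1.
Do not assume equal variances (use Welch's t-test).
Welch's two-sample t-test:
H₀: μ₁ = μ₂
H₁: μ₁ ≠ μ₂
s₁²/n₁ = 7.45²/31 = 1.7904,  s₂²/n₂ = 10.32²/18 = 5.9168
SE = √(s₁²/n₁ + s₂²/n₂) = √(1.7904 + 5.9168) = 2.7762
df (Welch-Satterthwaite) = (s₁²/n₁ + s₂²/n₂)² / [(s₁²/n₁)²/(n₁-1) + (s₂²/n₂)²/(n₂-1)] ≈ 27.42
t = (x̄₁ - x̄₂) / SE = (54.62 - 53.14) / 2.7762 = 1.48 / 2.7762 = 0.533
p-value = 0.5983

Since p-value > α = 0.1, we fail to reject H₀.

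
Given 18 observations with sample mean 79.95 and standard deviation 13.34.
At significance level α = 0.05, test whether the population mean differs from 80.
One-sample t-test:
H₀: μ = 80
H₁: μ ≠ 80
df = n - 1 = 17
t = (x̄ - μ₀) / (s/√n) = (79.95 - 80) / (13.34/√18) = -0.016
p-value = 0.9875

Since p-value > α = 0.05, we fail to reject H₀.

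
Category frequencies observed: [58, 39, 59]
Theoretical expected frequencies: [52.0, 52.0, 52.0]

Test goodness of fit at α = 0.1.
Chi-square goodness of fit test:
H₀: observed counts match expected distribution
H₁: observed counts differ from expected distribution
df = k - 1 = 2
χ² = Σ(O - E)²/E
   = (58 - 52.0)²/52.0 + (39 - 52.0)²/52.0 + (59 - 52.0)²/52.0
   = 0.692 + 3.250 + 0.942
   = 4.88
p-value = 0.0870

Since p-value < α = 0.1, we reject H₀.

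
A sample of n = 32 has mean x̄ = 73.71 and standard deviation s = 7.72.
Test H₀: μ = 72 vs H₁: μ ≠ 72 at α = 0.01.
One-sample t-test:
H₀: μ = 72
H₁: μ ≠ 72
df = n - 1 = 31
t = (x̄ - μ₀) / (s/√n) = (73.71 - 72) / (7.72/√32) = 1.253
p-value = 0.2196

Since p-value > α = 0.01, we fail to reject H₀.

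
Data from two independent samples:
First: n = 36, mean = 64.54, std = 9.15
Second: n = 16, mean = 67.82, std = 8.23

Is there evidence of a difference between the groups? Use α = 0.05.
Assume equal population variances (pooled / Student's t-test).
Student's two-sample t-test (equal variances):
H₀: μ₁ = μ₂
H₁: μ₁ ≠ μ₂
df = n₁ + n₂ - 2 = 50
Pooled variance s_p² = [(n₁-1)s₁² + (n₂-1)s₂²] / (n₁ + n₂ - 2) = [(35)(9.15²) + (15)(8.23²)] / 50 = 78.9256
SE = √(s_p²(1/n₁ + 1/n₂)) = √(78.9256 × (1/36 + 1/16)) = 2.6693
t = (x̄₁ - x̄₂) / SE = (64.54 - 67.82) / 2.6693 = -3.28 / 2.6693 = -1.229
p-value = 0.2249

Since p-value > α = 0.05, we fail to reject H₀.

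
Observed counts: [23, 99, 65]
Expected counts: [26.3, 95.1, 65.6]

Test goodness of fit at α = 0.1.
Chi-square goodness of fit test:
H₀: observed counts match expected distribution
H₁: observed counts differ from expected distribution
df = k - 1 = 2
χ² = Σ(O - E)²/E
   = (23 - 26.3)²/26.3 + (99 - 95.1)²/95.1 + (65 - 65.6)²/65.6
   = 0.414 + 0.160 + 0.005
   = 0.58
p-value = 0.7485

Since p-value > α = 0.1, we fail to reject H₀.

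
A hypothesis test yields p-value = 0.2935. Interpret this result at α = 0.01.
Since p = 0.2935 > α = 0.01, fail to reject H₀.
There is insufficient evidence to reject the null hypothesis; the result is not statistically significant at the 0.01 level.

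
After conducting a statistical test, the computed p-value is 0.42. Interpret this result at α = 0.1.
Since p = 0.42 > α = 0.1, fail to reject H₀.
There is insufficient evidence to reject the null hypothesis; the result is not statistically significant at the 0.1 level.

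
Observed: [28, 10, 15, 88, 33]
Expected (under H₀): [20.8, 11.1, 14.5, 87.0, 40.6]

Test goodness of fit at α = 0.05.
Chi-square goodness of fit test:
H₀: observed counts match expected distribution
H₁: observed counts differ from expected distribution
df = k - 1 = 4
χ² = Σ(O - E)²/E
   = (28 - 20.8)²/20.8 + (10 - 11.1)²/11.1 + (15 - 14.5)²/14.5 + (88 - 87.0)²/87.0 + (33 - 40.6)²/40.6
   = 2.492 + 0.109 + 0.017 + 0.011 + 1.423
   = 4.05
p-value = 0.3989

Since p-value > α = 0.05, we fail to reject H₀.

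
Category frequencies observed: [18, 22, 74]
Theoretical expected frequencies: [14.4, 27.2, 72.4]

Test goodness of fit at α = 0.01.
Chi-square goodness of fit test:
H₀: observed counts match expected distribution
H₁: observed counts differ from expected distribution
df = k - 1 = 2
χ² = Σ(O - E)²/E
   = (18 - 14.4)²/14.4 + (22 - 27.2)²/27.2 + (74 - 72.4)²/72.4
   = 0.900 + 0.994 + 0.035
   = 1.93
p-value = 0.3811

Since p-value > α = 0.01, we fail to reject H₀.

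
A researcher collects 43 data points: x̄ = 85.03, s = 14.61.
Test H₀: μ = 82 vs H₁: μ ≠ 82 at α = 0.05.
One-sample t-test:
H₀: μ = 82
H₁: μ ≠ 82
df = n - 1 = 42
t = (x̄ - μ₀) / (s/√n) = (85.03 - 82) / (14.61/√43) = 1.360
p-value = 0.1811

Since p-value > α = 0.05, we fail to reject H₀.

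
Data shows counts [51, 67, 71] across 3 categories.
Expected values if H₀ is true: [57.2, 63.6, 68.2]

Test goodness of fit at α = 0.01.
Chi-square goodness of fit test:
H₀: observed counts match expected distribution
H₁: observed counts differ from expected distribution
df = k - 1 = 2
χ² = Σ(O - E)²/E
   = (51 - 57.2)²/57.2 + (67 - 63.6)²/63.6 + (71 - 68.2)²/68.2
   = 0.672 + 0.182 + 0.115
   = 0.97
p-value = 0.6161

Since p-value > α = 0.01, we fail to reject H₀.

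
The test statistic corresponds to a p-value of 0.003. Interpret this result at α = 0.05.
Since p = 0.003 < α = 0.05, reject H₀.
There is sufficient evidence to reject the null hypothesis; the result is statistically significant at the 0.05 level.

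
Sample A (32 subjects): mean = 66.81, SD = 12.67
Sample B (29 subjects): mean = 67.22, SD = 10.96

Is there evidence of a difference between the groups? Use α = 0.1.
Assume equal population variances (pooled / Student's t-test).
Student's two-sample t-test (equal variances):
H₀: μ₁ = μ₂
H₁: μ₁ ≠ μ₂
df = n₁ + n₂ - 2 = 59
Pooled variance s_p² = [(n₁-1)s₁² + (n₂-1)s₂²] / (n₁ + n₂ - 2) = [(31)(12.67²) + (28)(10.96²)] / 59 = 141.3526
SE = √(s_p²(1/n₁ + 1/n₂)) = √(141.3526 × (1/32 + 1/29)) = 3.0482
t = (x̄₁ - x̄₂) / SE = (66.81 - 67.22) / 3.0482 = -0.41 / 3.0482 = -0.135
p-value = 0.8935

Since p-value > α = 0.1, we fail to reject H₀.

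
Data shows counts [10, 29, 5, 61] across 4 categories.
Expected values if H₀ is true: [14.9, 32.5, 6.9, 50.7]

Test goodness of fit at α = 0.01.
Chi-square goodness of fit test:
H₀: observed counts match expected distribution
H₁: observed counts differ from expected distribution
df = k - 1 = 3
χ² = Σ(O - E)²/E
   = (10 - 14.9)²/14.9 + (29 - 32.5)²/32.5 + (5 - 6.9)²/6.9 + (61 - 50.7)²/50.7
   = 1.611 + 0.377 + 0.523 + 2.093
   = 4.60
p-value = 0.2032

Since p-value > α = 0.01, we fail to reject H₀.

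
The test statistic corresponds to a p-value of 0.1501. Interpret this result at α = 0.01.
Since p = 0.1501 > α = 0.01, fail to reject H₀.
There is insufficient evidence to reject the null hypothesis; the result is not statistically significant at the 0.01 level.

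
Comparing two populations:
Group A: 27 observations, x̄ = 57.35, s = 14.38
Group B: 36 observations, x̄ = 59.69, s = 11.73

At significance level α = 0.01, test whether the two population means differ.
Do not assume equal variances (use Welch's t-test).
Welch's two-sample t-test:
H₀: μ₁ = μ₂
H₁: μ₁ ≠ μ₂
s₁²/n₁ = 14.38²/27 = 7.6587,  s₂²/n₂ = 11.73²/36 = 3.8220
SE = √(s₁²/n₁ + s₂²/n₂) = √(7.6587 + 3.8220) = 3.3883
df (Welch-Satterthwaite) = (s₁²/n₁ + s₂²/n₂)² / [(s₁²/n₁)²/(n₁-1) + (s₂²/n₂)²/(n₂-1)] ≈ 49.30
t = (x̄₁ - x̄₂) / SE = (57.35 - 59.69) / 3.3883 = -2.34 / 3.3883 = -0.691
p-value = 0.4931

Since p-value > α = 0.01, we fail to reject H₀.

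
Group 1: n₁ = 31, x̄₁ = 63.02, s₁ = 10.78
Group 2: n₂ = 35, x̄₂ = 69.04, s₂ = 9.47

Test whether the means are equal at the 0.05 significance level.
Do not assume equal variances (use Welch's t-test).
Welch's two-sample t-test:
H₀: μ₁ = μ₂
H₁: μ₁ ≠ μ₂
s₁²/n₁ = 10.78²/31 = 3.7487,  s₂²/n₂ = 9.47²/35 = 2.5623
SE = √(s₁²/n₁ + s₂²/n₂) = √(3.7487 + 2.5623) = 2.5122
df (Welch-Satterthwaite) = (s₁²/n₁ + s₂²/n₂)² / [(s₁²/n₁)²/(n₁-1) + (s₂²/n₂)²/(n₂-1)] ≈ 60.21
t = (x̄₁ - x̄₂) / SE = (63.02 - 69.04) / 2.5122 = -6.02 / 2.5122 = -2.396
p-value = 0.0197

Since p-value < α = 0.05, we reject H₀.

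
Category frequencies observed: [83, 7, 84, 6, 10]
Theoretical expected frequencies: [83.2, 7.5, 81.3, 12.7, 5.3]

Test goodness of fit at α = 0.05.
Chi-square goodness of fit test:
H₀: observed counts match expected distribution
H₁: observed counts differ from expected distribution
df = k - 1 = 4
χ² = Σ(O - E)²/E
   = (83 - 83.2)²/83.2 + (7 - 7.5)²/7.5 + (84 - 81.3)²/81.3 + (6 - 12.7)²/12.7 + (10 - 5.3)²/5.3
   = 0.000 + 0.033 + 0.090 + 3.535 + 4.168
   = 7.83
p-value = 0.0982

Since p-value > α = 0.05, we fail to reject H₀.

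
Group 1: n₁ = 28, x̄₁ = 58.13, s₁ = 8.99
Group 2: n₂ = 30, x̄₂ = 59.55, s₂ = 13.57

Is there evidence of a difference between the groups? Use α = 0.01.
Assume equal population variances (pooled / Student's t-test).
Student's two-sample t-test (equal variances):
H₀: μ₁ = μ₂
H₁: μ₁ ≠ μ₂
df = n₁ + n₂ - 2 = 56
Pooled variance s_p² = [(n₁-1)s₁² + (n₂-1)s₂²] / (n₁ + n₂ - 2) = [(27)(8.99²) + (29)(13.57²)] / 56 = 134.3276
SE = √(s_p²(1/n₁ + 1/n₂)) = √(134.3276 × (1/28 + 1/30)) = 3.0455
t = (x̄₁ - x̄₂) / SE = (58.13 - 59.55) / 3.0455 = -1.42 / 3.0455 = -0.466
p-value = 0.6428

Since p-value > α = 0.01, we fail to reject H₀.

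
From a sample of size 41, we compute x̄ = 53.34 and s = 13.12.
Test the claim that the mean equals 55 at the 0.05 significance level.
One-sample t-test:
H₀: μ = 55
H₁: μ ≠ 55
df = n - 1 = 40
t = (x̄ - μ₀) / (s/√n) = (53.34 - 55) / (13.12/√41) = -0.810
p-value = 0.4226

Since p-value > α = 0.05, we fail to reject H₀.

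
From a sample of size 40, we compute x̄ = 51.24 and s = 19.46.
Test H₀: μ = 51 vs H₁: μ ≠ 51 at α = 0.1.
One-sample t-test:
H₀: μ = 51
H₁: μ ≠ 51
df = n - 1 = 39
t = (x̄ - μ₀) / (s/√n) = (51.24 - 51) / (19.46/√40) = 0.078
p-value = 0.9382

Since p-value > α = 0.1, we fail to reject H₀.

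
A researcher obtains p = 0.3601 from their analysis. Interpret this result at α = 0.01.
Since p = 0.3601 > α = 0.01, fail to reject H₀.
There is insufficient evidence to reject the null hypothesis; the result is not statistically significant at the 0.01 level.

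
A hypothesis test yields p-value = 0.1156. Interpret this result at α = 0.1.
Since p = 0.1156 > α = 0.1, fail to reject H₀.
There is insufficient evidence to reject the null hypothesis; the result is not statistically significant at the 0.1 level.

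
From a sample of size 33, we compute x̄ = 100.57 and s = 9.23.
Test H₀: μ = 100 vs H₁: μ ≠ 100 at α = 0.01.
One-sample t-test:
H₀: μ = 100
H₁: μ ≠ 100
df = n - 1 = 32
t = (x̄ - μ₀) / (s/√n) = (100.57 - 100) / (9.23/√33) = 0.355
p-value = 0.7251

Since p-value > α = 0.01, we fail to reject H₀.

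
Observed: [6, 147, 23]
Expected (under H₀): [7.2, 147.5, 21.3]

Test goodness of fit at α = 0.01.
Chi-square goodness of fit test:
H₀: observed counts match expected distribution
H₁: observed counts differ from expected distribution
df = k - 1 = 2
χ² = Σ(O - E)²/E
   = (6 - 7.2)²/7.2 + (147 - 147.5)²/147.5 + (23 - 21.3)²/21.3
   = 0.200 + 0.002 + 0.136
   = 0.34
p-value = 0.8448

Since p-value > α = 0.01, we fail to reject H₀.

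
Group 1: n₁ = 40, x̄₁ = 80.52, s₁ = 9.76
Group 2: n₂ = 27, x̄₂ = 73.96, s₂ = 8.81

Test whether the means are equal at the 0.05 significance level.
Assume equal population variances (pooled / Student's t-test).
Student's two-sample t-test (equal variances):
H₀: μ₁ = μ₂
H₁: μ₁ ≠ μ₂
df = n₁ + n₂ - 2 = 65
Pooled variance s_p² = [(n₁-1)s₁² + (n₂-1)s₂²] / (n₁ + n₂ - 2) = [(39)(9.76²) + (26)(8.81²)] / 65 = 88.2010
SE = √(s_p²(1/n₁ + 1/n₂)) = √(88.2010 × (1/40 + 1/27)) = 2.3392
t = (x̄₁ - x̄₂) / SE = (80.52 - 73.96) / 2.3392 = 6.56 / 2.3392 = 2.804
p-value = 0.0066

Since p-value < α = 0.05, we reject H₀.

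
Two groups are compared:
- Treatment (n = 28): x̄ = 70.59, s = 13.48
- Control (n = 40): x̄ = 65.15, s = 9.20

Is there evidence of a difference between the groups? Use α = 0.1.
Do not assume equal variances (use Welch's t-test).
Welch's two-sample t-test:
H₀: μ₁ = μ₂
H₁: μ₁ ≠ μ₂
s₁²/n₁ = 13.48²/28 = 6.4897,  s₂²/n₂ = 9.20²/40 = 2.1160
SE = √(s₁²/n₁ + s₂²/n₂) = √(6.4897 + 2.1160) = 2.9335
df (Welch-Satterthwaite) = (s₁²/n₁ + s₂²/n₂)² / [(s₁²/n₁)²/(n₁-1) + (s₂²/n₂)²/(n₂-1)] ≈ 44.22
t = (x̄₁ - x̄₂) / SE = (70.59 - 65.15) / 2.9335 = 5.44 / 2.9335 = 1.854
p-value = 0.0704

Since p-value < α = 0.1, we reject H₀.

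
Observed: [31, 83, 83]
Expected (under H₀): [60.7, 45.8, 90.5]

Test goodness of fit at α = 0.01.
Chi-square goodness of fit test:
H₀: observed counts match expected distribution
H₁: observed counts differ from expected distribution
df = k - 1 = 2
χ² = Σ(O - E)²/E
   = (31 - 60.7)²/60.7 + (83 - 45.8)²/45.8 + (83 - 90.5)²/90.5
   = 14.532 + 30.215 + 0.622
   = 45.37
p-value < 0.0001

Since p-value < α = 0.01, we reject H₀.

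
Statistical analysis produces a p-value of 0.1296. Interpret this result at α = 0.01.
Since p = 0.1296 > α = 0.01, fail to reject H₀.
There is insufficient evidence to reject the null hypothesis; the result is not statistically significant at the 0.01 level.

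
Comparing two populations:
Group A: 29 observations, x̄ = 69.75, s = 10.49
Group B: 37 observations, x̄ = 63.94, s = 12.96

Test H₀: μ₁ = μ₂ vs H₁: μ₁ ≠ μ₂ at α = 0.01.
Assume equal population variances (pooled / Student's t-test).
Student's two-sample t-test (equal variances):
H₀: μ₁ = μ₂
H₁: μ₁ ≠ μ₂
df = n₁ + n₂ - 2 = 64
Pooled variance s_p² = [(n₁-1)s₁² + (n₂-1)s₂²] / (n₁ + n₂ - 2) = [(28)(10.49²) + (36)(12.96²)] / 64 = 142.6209
SE = √(s_p²(1/n₁ + 1/n₂)) = √(142.6209 × (1/29 + 1/37)) = 2.9619
t = (x̄₁ - x̄₂) / SE = (69.75 - 63.94) / 2.9619 = 5.81 / 2.9619 = 1.962
p-value = 0.0542

Since p-value > α = 0.01, we fail to reject H₀.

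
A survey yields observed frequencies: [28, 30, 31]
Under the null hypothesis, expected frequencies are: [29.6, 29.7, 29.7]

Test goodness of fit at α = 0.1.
Chi-square goodness of fit test:
H₀: observed counts match expected distribution
H₁: observed counts differ from expected distribution
df = k - 1 = 2
χ² = Σ(O - E)²/E
   = (28 - 29.6)²/29.6 + (30 - 29.7)²/29.7 + (31 - 29.7)²/29.7
   = 0.086 + 0.003 + 0.057
   = 0.15
p-value = 0.9294

Since p-value > α = 0.1, we fail to reject H₀.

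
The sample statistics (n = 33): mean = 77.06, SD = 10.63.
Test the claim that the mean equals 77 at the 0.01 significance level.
One-sample t-test:
H₀: μ = 77
H₁: μ ≠ 77
df = n - 1 = 32
t = (x̄ - μ₀) / (s/√n) = (77.06 - 77) / (10.63/√33) = 0.032
p-value = 0.9743

Since p-value > α = 0.01, we fail to reject H₀.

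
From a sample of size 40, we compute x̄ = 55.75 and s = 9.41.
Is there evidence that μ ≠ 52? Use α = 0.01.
One-sample t-test:
H₀: μ = 52
H₁: μ ≠ 52
df = n - 1 = 39
t = (x̄ - μ₀) / (s/√n) = (55.75 - 52) / (9.41/√40) = 2.520
p-value = 0.0159

Since p-value > α = 0.01, we fail to reject H₀.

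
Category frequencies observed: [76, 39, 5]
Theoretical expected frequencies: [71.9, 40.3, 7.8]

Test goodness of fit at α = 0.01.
Chi-square goodness of fit test:
H₀: observed counts match expected distribution
H₁: observed counts differ from expected distribution
df = k - 1 = 2
χ² = Σ(O - E)²/E
   = (76 - 71.9)²/71.9 + (39 - 40.3)²/40.3 + (5 - 7.8)²/7.8
   = 0.234 + 0.042 + 1.005
   = 1.28
p-value = 0.5271

Since p-value > α = 0.01, we fail to reject H₀.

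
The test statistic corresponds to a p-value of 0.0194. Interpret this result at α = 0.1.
Since p = 0.0194 < α = 0.1, reject H₀.
There is sufficient evidence to reject the null hypothesis; the result is statistically significant at the 0.1 level.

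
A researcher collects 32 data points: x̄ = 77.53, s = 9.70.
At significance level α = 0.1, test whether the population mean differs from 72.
One-sample t-test:
H₀: μ = 72
H₁: μ ≠ 72
df = n - 1 = 31
t = (x̄ - μ₀) / (s/√n) = (77.53 - 72) / (9.70/√32) = 3.225
p-value = 0.0030

Since p-value < α = 0.1, we reject H₀.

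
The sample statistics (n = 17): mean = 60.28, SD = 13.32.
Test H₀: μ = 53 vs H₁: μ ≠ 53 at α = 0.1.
One-sample t-test:
H₀: μ = 53
H₁: μ ≠ 53
df = n - 1 = 16
t = (x̄ - μ₀) / (s/√n) = (60.28 - 53) / (13.32/√17) = 2.253
p-value = 0.0386

Since p-value < α = 0.1, we reject H₀.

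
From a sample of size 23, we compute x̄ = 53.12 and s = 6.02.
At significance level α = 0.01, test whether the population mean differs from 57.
One-sample t-test:
H₀: μ = 57
H₁: μ ≠ 57
df = n - 1 = 22
t = (x̄ - μ₀) / (s/√n) = (53.12 - 57) / (6.02/√23) = -3.091
p-value = 0.0053

Since p-value < α = 0.01, we reject H₀.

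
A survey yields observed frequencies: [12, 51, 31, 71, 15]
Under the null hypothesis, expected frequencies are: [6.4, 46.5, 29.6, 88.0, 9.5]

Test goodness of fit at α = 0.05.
Chi-square goodness of fit test:
H₀: observed counts match expected distribution
H₁: observed counts differ from expected distribution
df = k - 1 = 4
χ² = Σ(O - E)²/E
   = (12 - 6.4)²/6.4 + (51 - 46.5)²/46.5 + (31 - 29.6)²/29.6 + (71 - 88.0)²/88.0 + (15 - 9.5)²/9.5
   = 4.900 + 0.435 + 0.066 + 3.284 + 3.184
   = 11.87
p-value = 0.0183

Since p-value < α = 0.05, we reject H₀.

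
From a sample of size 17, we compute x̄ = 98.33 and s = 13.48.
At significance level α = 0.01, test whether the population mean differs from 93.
One-sample t-test:
H₀: μ = 93
H₁: μ ≠ 93
df = n - 1 = 16
t = (x̄ - μ₀) / (s/√n) = (98.33 - 93) / (13.48/√17) = 1.630
p-value = 0.1226

Since p-value > α = 0.01, we fail to reject H₀.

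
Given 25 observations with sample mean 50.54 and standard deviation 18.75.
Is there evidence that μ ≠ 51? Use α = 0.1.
One-sample t-test:
H₀: μ = 51
H₁: μ ≠ 51
df = n - 1 = 24
t = (x̄ - μ₀) / (s/√n) = (50.54 - 51) / (18.75/√25) = -0.123
p-value = 0.9034

Since p-value > α = 0.1, we fail to reject H₀.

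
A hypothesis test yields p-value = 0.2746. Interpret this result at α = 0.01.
Since p = 0.2746 > α = 0.01, fail to reject H₀.
There is insufficient evidence to reject the null hypothesis; the result is not statistically significant at the 0.01 level.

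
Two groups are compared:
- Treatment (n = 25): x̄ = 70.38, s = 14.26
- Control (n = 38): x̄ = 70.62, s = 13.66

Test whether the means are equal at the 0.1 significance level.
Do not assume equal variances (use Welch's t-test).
Welch's two-sample t-test:
H₀: μ₁ = μ₂
H₁: μ₁ ≠ μ₂
s₁²/n₁ = 14.26²/25 = 8.1339,  s₂²/n₂ = 13.66²/38 = 4.9104
SE = √(s₁²/n₁ + s₂²/n₂) = √(8.1339 + 4.9104) = 3.6117
df (Welch-Satterthwaite) = (s₁²/n₁ + s₂²/n₂)² / [(s₁²/n₁)²/(n₁-1) + (s₂²/n₂)²/(n₂-1)] ≈ 49.92
t = (x̄₁ - x̄₂) / SE = (70.38 - 70.62) / 3.6117 = -0.24 / 3.6117 = -0.066
p-value = 0.9473

Since p-value > α = 0.1, we fail to reject H₀.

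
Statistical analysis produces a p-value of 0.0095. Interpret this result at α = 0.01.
Since p = 0.0095 < α = 0.01, reject H₀.
There is sufficient evidence to reject the null hypothesis; the result is statistically significant at the 0.01 level.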